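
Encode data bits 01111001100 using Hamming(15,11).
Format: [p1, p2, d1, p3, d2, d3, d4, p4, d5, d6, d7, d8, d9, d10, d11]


Parity bits: p1=0, p2=0, p3=1, p4=1

000111111001100


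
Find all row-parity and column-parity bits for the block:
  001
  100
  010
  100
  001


Row parities: 11111
Column parities: 010

Row P: 11111, Col P: 010, Corner: 1


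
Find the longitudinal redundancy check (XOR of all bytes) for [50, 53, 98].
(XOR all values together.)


XOR chain: 50 ^ 53 ^ 98 = 101

101


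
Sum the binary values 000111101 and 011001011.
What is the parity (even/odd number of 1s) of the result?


000111101 = 61
011001011 = 203
Sum = 264 = 100001000
1s count = 2

even parity (2 ones in 100001000)


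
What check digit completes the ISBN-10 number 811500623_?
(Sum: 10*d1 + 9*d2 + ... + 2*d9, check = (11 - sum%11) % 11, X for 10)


Weighted sum: 168
168 mod 11 = 3

Check digit: 8


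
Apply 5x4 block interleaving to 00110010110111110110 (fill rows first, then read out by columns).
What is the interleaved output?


Matrix:
  0011
  0010
  1101
  1111
  0110
Read columns: 00110001111101110110

00110001111101110110


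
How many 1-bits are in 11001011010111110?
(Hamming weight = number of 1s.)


Counting 1s in 11001011010111110

11


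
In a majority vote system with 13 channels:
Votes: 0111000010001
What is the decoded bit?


Ones: 5 out of 13
Threshold: 7

0 (5/13 voted 1)


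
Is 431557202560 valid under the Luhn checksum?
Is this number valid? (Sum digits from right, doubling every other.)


Luhn sum = 42
42 mod 10 = 2

Invalid (Luhn sum mod 10 = 2)


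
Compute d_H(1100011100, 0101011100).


XOR: 1001000000
Count of 1s: 2

2


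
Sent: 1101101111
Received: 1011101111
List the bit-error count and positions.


XOR: 0110000000

2 error(s) at position(s): 1, 2


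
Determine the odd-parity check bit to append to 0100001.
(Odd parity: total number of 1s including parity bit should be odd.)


Number of 1s in data: 2
Parity bit: 1

1


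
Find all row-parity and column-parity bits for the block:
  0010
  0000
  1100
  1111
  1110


Row parities: 10001
Column parities: 1111

Row P: 10001, Col P: 1111, Corner: 0


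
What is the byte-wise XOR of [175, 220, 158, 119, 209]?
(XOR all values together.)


XOR chain: 175 ^ 220 ^ 158 ^ 119 ^ 209 = 75

75


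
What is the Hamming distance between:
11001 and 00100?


XOR: 11101
Count of 1s: 4

4


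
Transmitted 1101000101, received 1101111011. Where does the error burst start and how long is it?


XOR: 0000111110

Burst at position 4, length 5


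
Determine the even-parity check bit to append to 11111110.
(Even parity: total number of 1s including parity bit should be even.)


Number of 1s in data: 7
Parity bit: 1

1


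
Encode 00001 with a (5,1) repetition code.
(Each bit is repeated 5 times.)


Each bit -> 5 copies

0000000000000000000011111


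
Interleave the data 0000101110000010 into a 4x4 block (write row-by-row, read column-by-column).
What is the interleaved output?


Matrix:
  0000
  1011
  1000
  0010
Read columns: 0110000001010100

0110000001010100


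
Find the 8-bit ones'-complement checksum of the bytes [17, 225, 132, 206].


Sum = 580 mod 256 = 68
Complement = 187

187


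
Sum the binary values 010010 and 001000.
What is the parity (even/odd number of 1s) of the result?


010010 = 18
001000 = 8
Sum = 26 = 11010
1s count = 3

odd parity (3 ones in 11010)


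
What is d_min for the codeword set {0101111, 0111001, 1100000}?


Comparing all pairs, minimum distance: 3
Can detect 2 errors, correct 1 errors

3


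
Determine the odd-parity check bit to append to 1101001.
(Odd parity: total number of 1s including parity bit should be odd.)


Number of 1s in data: 4
Parity bit: 1

1


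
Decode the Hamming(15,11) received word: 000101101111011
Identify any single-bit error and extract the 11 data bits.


Syndrome = 0: no error detected

Data: 00111111011 (no errors)


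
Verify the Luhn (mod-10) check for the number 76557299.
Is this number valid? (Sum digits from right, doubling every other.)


Luhn sum = 42
42 mod 10 = 2

Invalid (Luhn sum mod 10 = 2)


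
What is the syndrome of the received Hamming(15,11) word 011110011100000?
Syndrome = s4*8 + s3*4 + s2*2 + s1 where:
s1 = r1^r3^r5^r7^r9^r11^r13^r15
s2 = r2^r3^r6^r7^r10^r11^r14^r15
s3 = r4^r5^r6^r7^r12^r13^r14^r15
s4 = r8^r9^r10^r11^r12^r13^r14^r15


s1=1, s2=1, s3=0, s4=1

Syndrome = 11 (error at position 11)


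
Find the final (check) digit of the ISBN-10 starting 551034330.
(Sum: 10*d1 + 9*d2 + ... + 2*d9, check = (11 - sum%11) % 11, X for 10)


Weighted sum: 162
162 mod 11 = 8

Check digit: 3


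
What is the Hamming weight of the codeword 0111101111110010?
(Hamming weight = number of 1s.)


Counting 1s in 0111101111110010

11


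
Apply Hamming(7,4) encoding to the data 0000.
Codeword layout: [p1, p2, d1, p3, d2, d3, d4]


Parity bits: p1=0, p2=0, p3=0

0000000


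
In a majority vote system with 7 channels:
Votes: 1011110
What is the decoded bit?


Ones: 5 out of 7
Threshold: 4

1 (5/7 voted 1)


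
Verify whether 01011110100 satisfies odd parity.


Number of 1s: 6

No, parity error (6 ones)


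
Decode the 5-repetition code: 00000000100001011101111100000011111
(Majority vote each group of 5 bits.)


Groups: 00000, 00010, 00010, 11101, 11110, 00000, 11111
Majority votes: 0001101

0001101


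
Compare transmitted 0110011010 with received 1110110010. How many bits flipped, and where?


XOR: 1000101000

3 error(s) at position(s): 0, 4, 6


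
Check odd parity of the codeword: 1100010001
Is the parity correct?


Number of 1s: 4

No, parity error (4 ones)


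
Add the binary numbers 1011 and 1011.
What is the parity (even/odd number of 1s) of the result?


1011 = 11
1011 = 11
Sum = 22 = 10110
1s count = 3

odd parity (3 ones in 10110)


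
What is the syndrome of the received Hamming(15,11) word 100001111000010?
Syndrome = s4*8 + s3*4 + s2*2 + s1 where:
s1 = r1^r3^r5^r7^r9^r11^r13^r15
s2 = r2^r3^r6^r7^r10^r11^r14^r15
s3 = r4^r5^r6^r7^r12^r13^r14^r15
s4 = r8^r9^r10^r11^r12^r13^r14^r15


s1=1, s2=1, s3=1, s4=1

Syndrome = 15 (error at position 15)


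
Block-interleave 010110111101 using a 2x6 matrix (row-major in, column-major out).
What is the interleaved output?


Matrix:
  010110
  111101
Read columns: 011101111001

011101111001


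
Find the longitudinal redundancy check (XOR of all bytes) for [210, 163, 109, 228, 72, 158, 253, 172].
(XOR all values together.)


XOR chain: 210 ^ 163 ^ 109 ^ 228 ^ 72 ^ 158 ^ 253 ^ 172 = 127

127


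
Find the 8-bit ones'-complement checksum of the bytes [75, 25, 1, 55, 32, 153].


Sum = 341 mod 256 = 85
Complement = 170

170


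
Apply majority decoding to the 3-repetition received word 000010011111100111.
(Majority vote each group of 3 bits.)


Groups: 000, 010, 011, 111, 100, 111
Majority votes: 001101

001101


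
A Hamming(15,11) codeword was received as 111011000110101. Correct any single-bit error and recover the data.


Syndrome = 0: no error detected

Data: 11100110101 (no errors)


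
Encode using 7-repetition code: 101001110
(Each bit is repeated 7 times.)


Each bit -> 7 copies

111111100000001111111000000000000001111111111111111111110000000


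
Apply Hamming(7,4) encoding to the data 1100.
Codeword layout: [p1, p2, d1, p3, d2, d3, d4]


Parity bits: p1=0, p2=1, p3=1

0111100


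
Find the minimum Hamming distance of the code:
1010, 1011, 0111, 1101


Comparing all pairs, minimum distance: 1
Can detect 0 errors, correct 0 errors

1


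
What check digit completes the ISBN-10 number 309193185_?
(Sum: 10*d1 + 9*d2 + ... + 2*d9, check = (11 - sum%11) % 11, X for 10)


Weighted sum: 216
216 mod 11 = 7

Check digit: 4


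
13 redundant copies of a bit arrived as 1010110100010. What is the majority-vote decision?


Ones: 6 out of 13
Threshold: 7

0 (6/13 voted 1)


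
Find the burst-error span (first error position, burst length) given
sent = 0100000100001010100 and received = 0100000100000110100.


XOR: 0000000000001100000

Burst at position 12, length 2


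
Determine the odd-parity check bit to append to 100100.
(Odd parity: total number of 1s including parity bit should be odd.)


Number of 1s in data: 2
Parity bit: 1

1


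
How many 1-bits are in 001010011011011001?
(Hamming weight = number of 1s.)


Counting 1s in 001010011011011001

9


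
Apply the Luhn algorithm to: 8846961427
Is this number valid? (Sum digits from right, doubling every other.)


Luhn sum = 61
61 mod 10 = 1

Invalid (Luhn sum mod 10 = 1)


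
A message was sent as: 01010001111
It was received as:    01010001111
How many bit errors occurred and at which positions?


XOR: 00000000000

0 errors (received matches sent)


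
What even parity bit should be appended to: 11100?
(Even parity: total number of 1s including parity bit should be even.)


Number of 1s in data: 3
Parity bit: 1

1


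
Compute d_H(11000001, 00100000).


XOR: 11100001
Count of 1s: 4

4


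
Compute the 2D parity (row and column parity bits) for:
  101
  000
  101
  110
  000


Row parities: 00000
Column parities: 110

Row P: 00000, Col P: 110, Corner: 0


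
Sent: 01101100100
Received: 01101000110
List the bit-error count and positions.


XOR: 00000100010

2 error(s) at position(s): 5, 9


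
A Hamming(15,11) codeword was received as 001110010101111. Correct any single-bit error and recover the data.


Syndrome = 0: no error detected

Data: 11000101111 (no errors)


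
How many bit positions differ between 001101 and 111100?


XOR: 110001
Count of 1s: 3

3


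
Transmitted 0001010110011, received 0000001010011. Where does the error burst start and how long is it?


XOR: 0001011100000

Burst at position 3, length 5


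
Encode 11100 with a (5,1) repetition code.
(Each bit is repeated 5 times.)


Each bit -> 5 copies

1111111111111110000000000


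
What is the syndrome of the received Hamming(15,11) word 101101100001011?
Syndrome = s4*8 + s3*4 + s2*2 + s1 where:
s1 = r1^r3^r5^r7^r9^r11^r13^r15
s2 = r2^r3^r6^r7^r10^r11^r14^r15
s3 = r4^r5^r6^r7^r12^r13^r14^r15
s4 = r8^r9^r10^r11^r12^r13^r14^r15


s1=0, s2=1, s3=0, s4=1

Syndrome = 10 (error at position 10)


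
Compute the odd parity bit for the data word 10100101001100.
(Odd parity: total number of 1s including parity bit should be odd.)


Number of 1s in data: 6
Parity bit: 1

1


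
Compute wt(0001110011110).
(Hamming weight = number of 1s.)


Counting 1s in 0001110011110

7


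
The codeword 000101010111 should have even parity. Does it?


Number of 1s: 6

Yes, parity is correct (6 ones)


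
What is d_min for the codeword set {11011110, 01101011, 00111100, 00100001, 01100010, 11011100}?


Comparing all pairs, minimum distance: 1
Can detect 0 errors, correct 0 errors

1


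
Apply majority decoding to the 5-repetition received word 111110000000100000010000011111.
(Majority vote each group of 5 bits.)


Groups: 11111, 00000, 00100, 00001, 00000, 11111
Majority votes: 100001

100001


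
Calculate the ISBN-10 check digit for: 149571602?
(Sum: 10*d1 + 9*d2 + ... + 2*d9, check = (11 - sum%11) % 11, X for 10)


Weighted sum: 228
228 mod 11 = 8

Check digit: 3


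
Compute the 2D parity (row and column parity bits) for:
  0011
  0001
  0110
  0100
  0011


Row parities: 01010
Column parities: 0011

Row P: 01010, Col P: 0011, Corner: 0


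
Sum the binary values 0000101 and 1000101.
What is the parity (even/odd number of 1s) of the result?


0000101 = 5
1000101 = 69
Sum = 74 = 1001010
1s count = 3

odd parity (3 ones in 1001010)


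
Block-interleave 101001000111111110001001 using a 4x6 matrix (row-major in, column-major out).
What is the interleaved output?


Matrix:
  101001
  000111
  111110
  001001
Read columns: 101000101011011001101101

101000101011011001101101


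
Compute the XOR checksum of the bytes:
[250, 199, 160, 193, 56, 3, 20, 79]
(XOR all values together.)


XOR chain: 250 ^ 199 ^ 160 ^ 193 ^ 56 ^ 3 ^ 20 ^ 79 = 60

60


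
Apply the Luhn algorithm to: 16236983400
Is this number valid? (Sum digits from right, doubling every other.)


Luhn sum = 45
45 mod 10 = 5

Invalid (Luhn sum mod 10 = 5)


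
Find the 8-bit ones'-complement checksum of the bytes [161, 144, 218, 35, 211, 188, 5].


Sum = 962 mod 256 = 194
Complement = 61

61


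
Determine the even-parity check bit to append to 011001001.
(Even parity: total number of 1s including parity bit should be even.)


Number of 1s in data: 4
Parity bit: 0

0


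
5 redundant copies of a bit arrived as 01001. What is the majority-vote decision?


Ones: 2 out of 5
Threshold: 3

0 (2/5 voted 1)


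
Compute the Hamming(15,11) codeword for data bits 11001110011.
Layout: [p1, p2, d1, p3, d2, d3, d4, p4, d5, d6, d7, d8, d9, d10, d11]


Parity bits: p1=1, p2=1, p3=1, p4=1

111110011110011


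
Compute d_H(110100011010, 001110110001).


XOR: 111010101011
Count of 1s: 8

8


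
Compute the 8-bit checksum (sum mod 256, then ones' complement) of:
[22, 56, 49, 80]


Sum = 207 mod 256 = 207
Complement = 48

48


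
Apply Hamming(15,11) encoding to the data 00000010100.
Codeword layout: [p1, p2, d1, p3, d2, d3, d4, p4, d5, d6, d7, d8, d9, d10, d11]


Parity bits: p1=0, p2=1, p3=1, p4=0

010100000010100


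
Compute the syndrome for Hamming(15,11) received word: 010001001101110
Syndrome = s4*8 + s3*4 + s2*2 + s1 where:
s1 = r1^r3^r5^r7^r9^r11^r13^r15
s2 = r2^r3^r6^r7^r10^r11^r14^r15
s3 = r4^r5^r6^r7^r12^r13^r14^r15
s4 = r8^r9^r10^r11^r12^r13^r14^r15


s1=0, s2=0, s3=0, s4=1

Syndrome = 8 (error at position 8)


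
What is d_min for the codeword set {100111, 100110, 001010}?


Comparing all pairs, minimum distance: 1
Can detect 0 errors, correct 0 errors

1


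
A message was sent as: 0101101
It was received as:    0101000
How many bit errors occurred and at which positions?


XOR: 0000101

2 error(s) at position(s): 4, 6


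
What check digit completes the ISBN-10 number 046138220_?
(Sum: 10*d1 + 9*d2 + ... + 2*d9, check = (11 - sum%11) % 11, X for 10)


Weighted sum: 163
163 mod 11 = 9

Check digit: 2


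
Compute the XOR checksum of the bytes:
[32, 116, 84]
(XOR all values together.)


XOR chain: 32 ^ 116 ^ 84 = 0

0


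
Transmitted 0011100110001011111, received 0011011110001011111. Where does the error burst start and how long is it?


XOR: 0000111000000000000

Burst at position 4, length 3


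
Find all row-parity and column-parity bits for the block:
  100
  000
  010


Row parities: 101
Column parities: 110

Row P: 101, Col P: 110, Corner: 0


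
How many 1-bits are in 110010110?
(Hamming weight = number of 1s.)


Counting 1s in 110010110

5


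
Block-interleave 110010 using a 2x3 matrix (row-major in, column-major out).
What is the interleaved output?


Matrix:
  110
  010
Read columns: 101100

101100


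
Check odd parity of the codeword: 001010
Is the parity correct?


Number of 1s: 2

No, parity error (2 ones)


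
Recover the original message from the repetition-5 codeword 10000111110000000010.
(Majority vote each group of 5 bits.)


Groups: 10000, 11111, 00000, 00010
Majority votes: 0100

0100


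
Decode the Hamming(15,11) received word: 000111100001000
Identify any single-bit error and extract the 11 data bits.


Syndrome = 12: error at position 12

Data: 01110000000 (corrected bit 12)


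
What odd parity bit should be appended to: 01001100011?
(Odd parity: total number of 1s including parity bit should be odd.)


Number of 1s in data: 5
Parity bit: 0

0


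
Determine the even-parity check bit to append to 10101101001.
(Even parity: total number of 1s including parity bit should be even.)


Number of 1s in data: 6
Parity bit: 0

0


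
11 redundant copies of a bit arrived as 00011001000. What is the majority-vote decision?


Ones: 3 out of 11
Threshold: 6

0 (3/11 voted 1)


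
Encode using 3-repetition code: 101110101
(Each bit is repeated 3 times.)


Each bit -> 3 copies

111000111111111000111000111


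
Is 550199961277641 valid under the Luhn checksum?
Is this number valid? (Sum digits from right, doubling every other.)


Luhn sum = 70
70 mod 10 = 0

Valid (Luhn sum mod 10 = 0)


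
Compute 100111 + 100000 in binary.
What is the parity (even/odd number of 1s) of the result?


100111 = 39
100000 = 32
Sum = 71 = 1000111
1s count = 4

even parity (4 ones in 1000111)


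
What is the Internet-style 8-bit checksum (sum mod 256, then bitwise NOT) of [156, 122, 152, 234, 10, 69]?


Sum = 743 mod 256 = 231
Complement = 24

24


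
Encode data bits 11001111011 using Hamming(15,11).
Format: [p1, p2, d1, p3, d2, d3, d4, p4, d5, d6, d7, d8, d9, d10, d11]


Parity bits: p1=1, p2=1, p3=0, p4=0

111010001111011


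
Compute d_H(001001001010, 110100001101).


XOR: 111101000111
Count of 1s: 8

8


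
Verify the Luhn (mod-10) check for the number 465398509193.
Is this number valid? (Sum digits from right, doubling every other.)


Luhn sum = 58
58 mod 10 = 8

Invalid (Luhn sum mod 10 = 8)


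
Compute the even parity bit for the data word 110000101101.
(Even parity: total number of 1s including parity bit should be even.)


Number of 1s in data: 6
Parity bit: 0

0


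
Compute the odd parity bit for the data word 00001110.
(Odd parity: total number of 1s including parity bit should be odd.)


Number of 1s in data: 3
Parity bit: 0

0


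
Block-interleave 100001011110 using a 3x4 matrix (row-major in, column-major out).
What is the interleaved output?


Matrix:
  1000
  0101
  1110
Read columns: 101011001010

101011001010


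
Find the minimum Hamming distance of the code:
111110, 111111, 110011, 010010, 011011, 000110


Comparing all pairs, minimum distance: 1
Can detect 0 errors, correct 0 errors

1


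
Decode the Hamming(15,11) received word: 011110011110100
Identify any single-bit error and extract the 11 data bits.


Syndrome = 13: error at position 13

Data: 11001110000 (corrected bit 13)


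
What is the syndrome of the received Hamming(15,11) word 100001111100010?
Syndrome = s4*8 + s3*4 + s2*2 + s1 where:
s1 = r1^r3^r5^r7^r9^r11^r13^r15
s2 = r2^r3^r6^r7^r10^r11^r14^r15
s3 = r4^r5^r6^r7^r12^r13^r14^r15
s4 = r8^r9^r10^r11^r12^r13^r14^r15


s1=1, s2=0, s3=1, s4=0

Syndrome = 5 (error at position 5)


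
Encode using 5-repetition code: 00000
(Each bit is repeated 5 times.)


Each bit -> 5 copies

0000000000000000000000000


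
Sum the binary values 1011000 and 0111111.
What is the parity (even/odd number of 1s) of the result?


1011000 = 88
0111111 = 63
Sum = 151 = 10010111
1s count = 5

odd parity (5 ones in 10010111)


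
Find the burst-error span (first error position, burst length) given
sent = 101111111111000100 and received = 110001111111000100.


XOR: 011110000000000000

Burst at position 1, length 4


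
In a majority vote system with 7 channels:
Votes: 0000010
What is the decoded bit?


Ones: 1 out of 7
Threshold: 4

0 (1/7 voted 1)


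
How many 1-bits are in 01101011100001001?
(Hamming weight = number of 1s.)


Counting 1s in 01101011100001001

8


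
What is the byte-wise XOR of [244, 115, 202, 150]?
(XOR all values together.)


XOR chain: 244 ^ 115 ^ 202 ^ 150 = 219

219


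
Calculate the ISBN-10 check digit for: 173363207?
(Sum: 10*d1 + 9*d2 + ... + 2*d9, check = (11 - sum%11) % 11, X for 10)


Weighted sum: 191
191 mod 11 = 4

Check digit: 7


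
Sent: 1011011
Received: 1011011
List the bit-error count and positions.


XOR: 0000000

0 errors (received matches sent)


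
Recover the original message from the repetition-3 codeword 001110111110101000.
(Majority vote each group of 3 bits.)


Groups: 001, 110, 111, 110, 101, 000
Majority votes: 011110

011110


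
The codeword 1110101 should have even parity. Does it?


Number of 1s: 5

No, parity error (5 ones)


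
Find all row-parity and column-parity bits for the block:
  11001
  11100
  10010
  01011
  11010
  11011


Row parities: 110110
Column parities: 11101

Row P: 110110, Col P: 11101, Corner: 0


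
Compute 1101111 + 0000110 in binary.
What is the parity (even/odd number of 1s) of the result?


1101111 = 111
0000110 = 6
Sum = 117 = 1110101
1s count = 5

odd parity (5 ones in 1110101)


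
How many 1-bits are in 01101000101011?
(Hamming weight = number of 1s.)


Counting 1s in 01101000101011

7


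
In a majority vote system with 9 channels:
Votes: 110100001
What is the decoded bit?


Ones: 4 out of 9
Threshold: 5

0 (4/9 voted 1)


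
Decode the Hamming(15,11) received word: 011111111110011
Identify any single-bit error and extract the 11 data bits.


Syndrome = 0: no error detected

Data: 11111110011 (no errors)


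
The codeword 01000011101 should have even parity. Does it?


Number of 1s: 5

No, parity error (5 ones)


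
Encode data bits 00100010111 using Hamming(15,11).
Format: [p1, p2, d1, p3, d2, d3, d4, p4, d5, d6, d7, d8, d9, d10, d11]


Parity bits: p1=1, p2=0, p3=0, p4=0

100001000010111


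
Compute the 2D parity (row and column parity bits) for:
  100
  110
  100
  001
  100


Row parities: 10111
Column parities: 011

Row P: 10111, Col P: 011, Corner: 0


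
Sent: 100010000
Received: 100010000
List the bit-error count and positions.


XOR: 000000000

0 errors (received matches sent)


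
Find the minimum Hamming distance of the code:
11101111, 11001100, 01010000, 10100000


Comparing all pairs, minimum distance: 3
Can detect 2 errors, correct 1 errors

3


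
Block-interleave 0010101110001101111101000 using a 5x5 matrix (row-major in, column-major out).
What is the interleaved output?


Matrix:
  00101
  01110
  00110
  11111
  01000
Read columns: 0001001011111100111010010

0001001011111100111010010


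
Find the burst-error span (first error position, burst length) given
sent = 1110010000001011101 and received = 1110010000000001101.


XOR: 0000000000001010000

Burst at position 12, length 3


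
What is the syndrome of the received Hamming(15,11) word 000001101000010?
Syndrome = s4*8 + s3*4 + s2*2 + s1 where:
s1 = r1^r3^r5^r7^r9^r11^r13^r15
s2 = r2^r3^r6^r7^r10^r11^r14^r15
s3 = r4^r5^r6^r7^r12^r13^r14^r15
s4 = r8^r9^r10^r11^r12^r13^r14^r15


s1=0, s2=1, s3=1, s4=0

Syndrome = 6 (error at position 6)


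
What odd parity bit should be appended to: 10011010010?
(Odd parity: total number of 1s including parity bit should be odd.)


Number of 1s in data: 5
Parity bit: 0

0


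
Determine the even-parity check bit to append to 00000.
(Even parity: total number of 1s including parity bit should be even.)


Number of 1s in data: 0
Parity bit: 0

0


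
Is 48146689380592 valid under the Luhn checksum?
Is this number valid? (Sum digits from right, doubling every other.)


Luhn sum = 77
77 mod 10 = 7

Invalid (Luhn sum mod 10 = 7)


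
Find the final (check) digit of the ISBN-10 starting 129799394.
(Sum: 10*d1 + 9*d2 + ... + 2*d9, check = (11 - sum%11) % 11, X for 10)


Weighted sum: 295
295 mod 11 = 9

Check digit: 2


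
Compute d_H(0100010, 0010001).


XOR: 0110011
Count of 1s: 4

4


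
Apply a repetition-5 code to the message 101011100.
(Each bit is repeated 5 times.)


Each bit -> 5 copies

111110000011111000001111111111111110000000000


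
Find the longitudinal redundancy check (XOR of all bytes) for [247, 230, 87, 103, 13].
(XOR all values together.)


XOR chain: 247 ^ 230 ^ 87 ^ 103 ^ 13 = 44

44


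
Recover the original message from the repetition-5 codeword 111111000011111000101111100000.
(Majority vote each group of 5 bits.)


Groups: 11111, 10000, 11111, 00010, 11111, 00000
Majority votes: 101010

101010


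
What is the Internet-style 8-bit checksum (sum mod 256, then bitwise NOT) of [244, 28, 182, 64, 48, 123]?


Sum = 689 mod 256 = 177
Complement = 78

78


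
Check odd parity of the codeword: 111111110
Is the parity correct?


Number of 1s: 8

No, parity error (8 ones)


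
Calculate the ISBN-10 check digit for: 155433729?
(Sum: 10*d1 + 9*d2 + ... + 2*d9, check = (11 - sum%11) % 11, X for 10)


Weighted sum: 208
208 mod 11 = 10

Check digit: 1


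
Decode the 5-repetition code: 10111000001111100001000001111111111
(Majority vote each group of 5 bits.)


Groups: 10111, 00000, 11111, 00001, 00000, 11111, 11111
Majority votes: 1010011

1010011


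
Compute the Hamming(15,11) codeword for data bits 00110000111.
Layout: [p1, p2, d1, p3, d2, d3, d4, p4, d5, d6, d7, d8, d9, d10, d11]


Parity bits: p1=1, p2=0, p3=1, p4=1

100101110000111


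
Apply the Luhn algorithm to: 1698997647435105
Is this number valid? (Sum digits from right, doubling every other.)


Luhn sum = 87
87 mod 10 = 7

Invalid (Luhn sum mod 10 = 7)


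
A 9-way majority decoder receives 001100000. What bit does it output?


Ones: 2 out of 9
Threshold: 5

0 (2/9 voted 1)


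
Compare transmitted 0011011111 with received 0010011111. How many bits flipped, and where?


XOR: 0001000000

1 error(s) at position(s): 3


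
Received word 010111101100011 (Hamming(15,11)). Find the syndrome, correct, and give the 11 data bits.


Syndrome = 0: no error detected

Data: 01111100011 (no errors)


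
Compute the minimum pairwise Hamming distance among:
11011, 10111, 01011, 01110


Comparing all pairs, minimum distance: 1
Can detect 0 errors, correct 0 errors

1


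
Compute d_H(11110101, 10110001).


XOR: 01000100
Count of 1s: 2

2


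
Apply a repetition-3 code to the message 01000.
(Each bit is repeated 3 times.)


Each bit -> 3 copies

000111000000000


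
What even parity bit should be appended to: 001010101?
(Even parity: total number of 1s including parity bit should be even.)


Number of 1s in data: 4
Parity bit: 0

0


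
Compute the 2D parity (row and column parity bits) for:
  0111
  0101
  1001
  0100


Row parities: 1001
Column parities: 1111

Row P: 1001, Col P: 1111, Corner: 0


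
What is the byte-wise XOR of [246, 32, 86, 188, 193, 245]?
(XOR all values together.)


XOR chain: 246 ^ 32 ^ 86 ^ 188 ^ 193 ^ 245 = 8

8


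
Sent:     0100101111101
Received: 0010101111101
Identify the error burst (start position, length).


XOR: 0110000000000

Burst at position 1, length 2


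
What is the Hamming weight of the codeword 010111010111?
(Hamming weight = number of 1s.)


Counting 1s in 010111010111

8


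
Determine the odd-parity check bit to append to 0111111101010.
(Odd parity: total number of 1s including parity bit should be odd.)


Number of 1s in data: 9
Parity bit: 0

0


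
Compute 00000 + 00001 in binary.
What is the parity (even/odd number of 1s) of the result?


00000 = 0
00001 = 1
Sum = 1 = 1
1s count = 1

odd parity (1 ones in 1)


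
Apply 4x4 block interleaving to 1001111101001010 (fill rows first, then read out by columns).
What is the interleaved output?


Matrix:
  1001
  1111
  0100
  1010
Read columns: 1101011001011100

1101011001011100


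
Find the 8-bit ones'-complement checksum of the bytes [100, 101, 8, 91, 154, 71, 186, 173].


Sum = 884 mod 256 = 116
Complement = 139

139


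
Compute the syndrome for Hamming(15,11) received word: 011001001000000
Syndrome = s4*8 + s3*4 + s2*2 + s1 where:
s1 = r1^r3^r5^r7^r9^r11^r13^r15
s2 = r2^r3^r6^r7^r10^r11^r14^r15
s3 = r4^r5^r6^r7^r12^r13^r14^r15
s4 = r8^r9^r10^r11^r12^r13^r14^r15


s1=0, s2=1, s3=1, s4=1

Syndrome = 14 (error at position 14)


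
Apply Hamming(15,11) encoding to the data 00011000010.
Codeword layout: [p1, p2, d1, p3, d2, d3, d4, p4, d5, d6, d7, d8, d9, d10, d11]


Parity bits: p1=0, p2=0, p3=0, p4=0

000000101000010


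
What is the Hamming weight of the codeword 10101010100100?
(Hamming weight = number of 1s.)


Counting 1s in 10101010100100

6


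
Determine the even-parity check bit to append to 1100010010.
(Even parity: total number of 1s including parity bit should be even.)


Number of 1s in data: 4
Parity bit: 0

0


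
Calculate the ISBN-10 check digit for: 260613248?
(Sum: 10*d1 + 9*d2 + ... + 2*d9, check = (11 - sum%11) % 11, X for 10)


Weighted sum: 173
173 mod 11 = 8

Check digit: 3


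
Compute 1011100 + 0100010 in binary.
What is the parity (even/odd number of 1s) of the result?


1011100 = 92
0100010 = 34
Sum = 126 = 1111110
1s count = 6

even parity (6 ones in 1111110)


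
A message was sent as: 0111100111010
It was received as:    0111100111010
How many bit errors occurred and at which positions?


XOR: 0000000000000

0 errors (received matches sent)


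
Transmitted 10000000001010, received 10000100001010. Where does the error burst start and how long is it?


XOR: 00000100000000

Burst at position 5, length 1


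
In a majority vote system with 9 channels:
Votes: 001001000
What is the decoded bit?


Ones: 2 out of 9
Threshold: 5

0 (2/9 voted 1)


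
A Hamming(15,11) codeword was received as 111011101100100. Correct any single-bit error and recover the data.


Syndrome = 10: error at position 10

Data: 11111000100 (corrected bit 10)


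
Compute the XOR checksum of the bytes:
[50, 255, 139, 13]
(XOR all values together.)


XOR chain: 50 ^ 255 ^ 139 ^ 13 = 75

75


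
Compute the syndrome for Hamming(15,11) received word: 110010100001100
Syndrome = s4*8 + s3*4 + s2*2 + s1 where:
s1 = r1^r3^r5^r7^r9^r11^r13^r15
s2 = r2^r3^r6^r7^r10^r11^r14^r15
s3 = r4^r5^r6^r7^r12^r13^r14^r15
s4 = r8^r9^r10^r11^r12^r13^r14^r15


s1=0, s2=0, s3=0, s4=0

Syndrome = 0 (no error)


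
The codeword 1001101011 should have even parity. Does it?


Number of 1s: 6

Yes, parity is correct (6 ones)


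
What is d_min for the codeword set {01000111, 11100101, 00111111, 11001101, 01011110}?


Comparing all pairs, minimum distance: 2
Can detect 1 errors, correct 0 errors

2


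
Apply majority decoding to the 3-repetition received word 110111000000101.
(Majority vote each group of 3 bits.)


Groups: 110, 111, 000, 000, 101
Majority votes: 11001

11001


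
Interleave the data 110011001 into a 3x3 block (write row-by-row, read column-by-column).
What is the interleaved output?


Matrix:
  110
  011
  001
Read columns: 100110011

100110011


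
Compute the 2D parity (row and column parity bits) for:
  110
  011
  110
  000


Row parities: 0000
Column parities: 011

Row P: 0000, Col P: 011, Corner: 0


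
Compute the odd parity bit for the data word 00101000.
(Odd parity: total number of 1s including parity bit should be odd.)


Number of 1s in data: 2
Parity bit: 1

1


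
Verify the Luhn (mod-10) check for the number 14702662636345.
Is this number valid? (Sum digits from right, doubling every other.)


Luhn sum = 51
51 mod 10 = 1

Invalid (Luhn sum mod 10 = 1)


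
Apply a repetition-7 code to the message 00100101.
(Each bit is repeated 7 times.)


Each bit -> 7 copies

00000000000000111111100000000000000111111100000001111111


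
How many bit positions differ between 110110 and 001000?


XOR: 111110
Count of 1s: 5

5


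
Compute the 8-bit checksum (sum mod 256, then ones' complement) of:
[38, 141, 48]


Sum = 227 mod 256 = 227
Complement = 28

28


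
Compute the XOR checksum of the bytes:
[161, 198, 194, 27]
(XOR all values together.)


XOR chain: 161 ^ 198 ^ 194 ^ 27 = 190

190


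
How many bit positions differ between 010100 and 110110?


XOR: 100010
Count of 1s: 2

2


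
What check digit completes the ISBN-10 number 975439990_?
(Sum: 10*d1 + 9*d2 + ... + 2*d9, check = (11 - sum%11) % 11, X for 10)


Weighted sum: 347
347 mod 11 = 6

Check digit: 5


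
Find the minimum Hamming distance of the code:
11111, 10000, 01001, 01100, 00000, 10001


Comparing all pairs, minimum distance: 1
Can detect 0 errors, correct 0 errors

1


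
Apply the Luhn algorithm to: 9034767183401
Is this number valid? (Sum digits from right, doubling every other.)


Luhn sum = 58
58 mod 10 = 8

Invalid (Luhn sum mod 10 = 8)


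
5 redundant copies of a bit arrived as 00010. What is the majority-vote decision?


Ones: 1 out of 5
Threshold: 3

0 (1/5 voted 1)


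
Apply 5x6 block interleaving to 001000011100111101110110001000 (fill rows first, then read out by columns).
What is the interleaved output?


Matrix:
  001000
  011100
  111101
  110110
  001000
Read columns: 001100111011101011100001000100

001100111011101011100001000100


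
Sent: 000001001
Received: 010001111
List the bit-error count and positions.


XOR: 010000110

3 error(s) at position(s): 1, 6, 7


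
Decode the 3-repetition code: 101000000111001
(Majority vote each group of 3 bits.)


Groups: 101, 000, 000, 111, 001
Majority votes: 10010

10010


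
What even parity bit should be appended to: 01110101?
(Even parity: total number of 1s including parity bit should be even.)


Number of 1s in data: 5
Parity bit: 1

1


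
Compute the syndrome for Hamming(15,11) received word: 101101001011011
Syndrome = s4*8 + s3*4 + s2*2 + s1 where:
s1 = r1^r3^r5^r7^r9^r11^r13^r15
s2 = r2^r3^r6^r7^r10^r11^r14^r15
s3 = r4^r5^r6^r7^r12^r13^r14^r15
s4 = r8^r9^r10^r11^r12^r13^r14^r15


s1=1, s2=1, s3=1, s4=1

Syndrome = 15 (error at position 15)


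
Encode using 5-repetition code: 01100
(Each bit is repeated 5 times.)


Each bit -> 5 copies

0000011111111110000000000


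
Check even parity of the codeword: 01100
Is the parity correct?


Number of 1s: 2

Yes, parity is correct (2 ones)


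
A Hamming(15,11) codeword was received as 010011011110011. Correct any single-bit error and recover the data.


Syndrome = 0: no error detected

Data: 01101110011 (no errors)


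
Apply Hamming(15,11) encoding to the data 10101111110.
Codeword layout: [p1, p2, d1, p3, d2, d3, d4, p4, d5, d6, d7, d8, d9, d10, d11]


Parity bits: p1=0, p2=1, p3=0, p4=0

011001001111110


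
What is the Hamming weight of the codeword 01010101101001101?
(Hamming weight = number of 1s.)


Counting 1s in 01010101101001101

9


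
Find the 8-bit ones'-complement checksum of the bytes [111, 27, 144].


Sum = 282 mod 256 = 26
Complement = 229

229


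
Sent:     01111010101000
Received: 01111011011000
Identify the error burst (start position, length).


XOR: 00000001110000

Burst at position 7, length 3


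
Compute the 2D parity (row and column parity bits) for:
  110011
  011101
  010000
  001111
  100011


Row parities: 00101
Column parities: 010010

Row P: 00101, Col P: 010010, Corner: 0


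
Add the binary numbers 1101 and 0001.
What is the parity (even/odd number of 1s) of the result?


1101 = 13
0001 = 1
Sum = 14 = 1110
1s count = 3

odd parity (3 ones in 1110)


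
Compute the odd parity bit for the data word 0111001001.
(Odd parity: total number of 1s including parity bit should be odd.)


Number of 1s in data: 5
Parity bit: 0

0


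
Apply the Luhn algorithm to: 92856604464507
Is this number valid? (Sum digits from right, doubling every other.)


Luhn sum = 70
70 mod 10 = 0

Valid (Luhn sum mod 10 = 0)


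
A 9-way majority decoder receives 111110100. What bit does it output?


Ones: 6 out of 9
Threshold: 5

1 (6/9 voted 1)


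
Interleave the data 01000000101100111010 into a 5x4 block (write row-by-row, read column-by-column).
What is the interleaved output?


Matrix:
  0100
  0000
  1011
  0011
  1010
Read columns: 00101100000011100110

00101100000011100110


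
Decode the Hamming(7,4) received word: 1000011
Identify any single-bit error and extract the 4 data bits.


Syndrome = 0: no error detected

Data: 0011 (no errors)


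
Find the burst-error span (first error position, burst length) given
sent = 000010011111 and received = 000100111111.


XOR: 000110100000

Burst at position 3, length 4


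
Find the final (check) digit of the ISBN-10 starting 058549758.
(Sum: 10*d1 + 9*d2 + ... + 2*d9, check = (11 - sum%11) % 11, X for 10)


Weighted sum: 272
272 mod 11 = 8

Check digit: 3


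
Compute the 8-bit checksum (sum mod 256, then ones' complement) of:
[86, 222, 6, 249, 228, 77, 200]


Sum = 1068 mod 256 = 44
Complement = 211

211


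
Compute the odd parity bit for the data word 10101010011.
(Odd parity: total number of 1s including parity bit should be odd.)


Number of 1s in data: 6
Parity bit: 1

1


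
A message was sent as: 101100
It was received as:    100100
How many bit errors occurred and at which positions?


XOR: 001000

1 error(s) at position(s): 2


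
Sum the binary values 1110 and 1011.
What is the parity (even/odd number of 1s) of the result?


1110 = 14
1011 = 11
Sum = 25 = 11001
1s count = 3

odd parity (3 ones in 11001)


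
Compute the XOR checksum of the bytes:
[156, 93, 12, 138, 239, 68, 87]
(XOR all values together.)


XOR chain: 156 ^ 93 ^ 12 ^ 138 ^ 239 ^ 68 ^ 87 = 187

187


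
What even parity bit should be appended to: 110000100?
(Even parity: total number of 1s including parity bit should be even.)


Number of 1s in data: 3
Parity bit: 1

1


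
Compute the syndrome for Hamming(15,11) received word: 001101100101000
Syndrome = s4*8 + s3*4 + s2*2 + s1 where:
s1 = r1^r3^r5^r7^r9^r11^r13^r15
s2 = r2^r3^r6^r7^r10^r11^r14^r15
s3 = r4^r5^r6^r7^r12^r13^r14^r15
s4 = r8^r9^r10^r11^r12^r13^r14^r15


s1=0, s2=0, s3=0, s4=0

Syndrome = 0 (no error)


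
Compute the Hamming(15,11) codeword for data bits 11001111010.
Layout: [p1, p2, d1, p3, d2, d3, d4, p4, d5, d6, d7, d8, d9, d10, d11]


Parity bits: p1=0, p2=0, p3=1, p4=1

001110011111010


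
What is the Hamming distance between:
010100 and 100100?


XOR: 110000
Count of 1s: 2

2


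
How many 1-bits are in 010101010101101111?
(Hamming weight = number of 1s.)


Counting 1s in 010101010101101111

11


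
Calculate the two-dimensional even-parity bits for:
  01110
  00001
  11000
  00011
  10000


Row parities: 11001
Column parities: 00100

Row P: 11001, Col P: 00100, Corner: 1


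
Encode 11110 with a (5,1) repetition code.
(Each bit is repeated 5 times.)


Each bit -> 5 copies

1111111111111111111100000


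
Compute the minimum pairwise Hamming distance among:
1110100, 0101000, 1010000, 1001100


Comparing all pairs, minimum distance: 2
Can detect 1 errors, correct 0 errors

2


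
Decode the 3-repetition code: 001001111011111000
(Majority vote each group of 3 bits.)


Groups: 001, 001, 111, 011, 111, 000
Majority votes: 001110

001110


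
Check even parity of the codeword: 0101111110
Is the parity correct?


Number of 1s: 7

No, parity error (7 ones)


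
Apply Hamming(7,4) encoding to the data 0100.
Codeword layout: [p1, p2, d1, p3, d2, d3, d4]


Parity bits: p1=1, p2=0, p3=1

1001100


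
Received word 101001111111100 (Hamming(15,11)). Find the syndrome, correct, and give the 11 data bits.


Syndrome = 2: error at position 2

Data: 10111111100 (corrected bit 2)


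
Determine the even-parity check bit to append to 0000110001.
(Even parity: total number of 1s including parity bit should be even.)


Number of 1s in data: 3
Parity bit: 1

1


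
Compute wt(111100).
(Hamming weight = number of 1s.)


Counting 1s in 111100

4
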